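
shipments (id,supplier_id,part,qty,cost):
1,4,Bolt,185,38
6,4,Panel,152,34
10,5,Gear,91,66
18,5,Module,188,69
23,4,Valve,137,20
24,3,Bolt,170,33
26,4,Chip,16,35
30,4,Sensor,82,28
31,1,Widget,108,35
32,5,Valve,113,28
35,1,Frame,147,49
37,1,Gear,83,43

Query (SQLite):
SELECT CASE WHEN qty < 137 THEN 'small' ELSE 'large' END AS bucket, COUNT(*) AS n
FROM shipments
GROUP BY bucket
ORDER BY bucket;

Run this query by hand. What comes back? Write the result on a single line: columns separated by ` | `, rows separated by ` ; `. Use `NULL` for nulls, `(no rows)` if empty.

large | 6 ; small | 6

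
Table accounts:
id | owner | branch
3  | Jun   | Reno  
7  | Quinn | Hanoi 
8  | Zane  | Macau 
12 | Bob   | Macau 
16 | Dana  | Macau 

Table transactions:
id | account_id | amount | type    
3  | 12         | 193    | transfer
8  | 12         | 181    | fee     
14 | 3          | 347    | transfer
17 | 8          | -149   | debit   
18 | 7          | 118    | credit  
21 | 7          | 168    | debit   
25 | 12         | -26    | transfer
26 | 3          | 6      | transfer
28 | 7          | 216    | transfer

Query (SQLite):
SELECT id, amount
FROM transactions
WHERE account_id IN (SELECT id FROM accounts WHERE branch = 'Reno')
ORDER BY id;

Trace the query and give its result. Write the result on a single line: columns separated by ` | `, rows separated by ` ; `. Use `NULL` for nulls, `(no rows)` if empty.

14 | 347 ; 26 | 6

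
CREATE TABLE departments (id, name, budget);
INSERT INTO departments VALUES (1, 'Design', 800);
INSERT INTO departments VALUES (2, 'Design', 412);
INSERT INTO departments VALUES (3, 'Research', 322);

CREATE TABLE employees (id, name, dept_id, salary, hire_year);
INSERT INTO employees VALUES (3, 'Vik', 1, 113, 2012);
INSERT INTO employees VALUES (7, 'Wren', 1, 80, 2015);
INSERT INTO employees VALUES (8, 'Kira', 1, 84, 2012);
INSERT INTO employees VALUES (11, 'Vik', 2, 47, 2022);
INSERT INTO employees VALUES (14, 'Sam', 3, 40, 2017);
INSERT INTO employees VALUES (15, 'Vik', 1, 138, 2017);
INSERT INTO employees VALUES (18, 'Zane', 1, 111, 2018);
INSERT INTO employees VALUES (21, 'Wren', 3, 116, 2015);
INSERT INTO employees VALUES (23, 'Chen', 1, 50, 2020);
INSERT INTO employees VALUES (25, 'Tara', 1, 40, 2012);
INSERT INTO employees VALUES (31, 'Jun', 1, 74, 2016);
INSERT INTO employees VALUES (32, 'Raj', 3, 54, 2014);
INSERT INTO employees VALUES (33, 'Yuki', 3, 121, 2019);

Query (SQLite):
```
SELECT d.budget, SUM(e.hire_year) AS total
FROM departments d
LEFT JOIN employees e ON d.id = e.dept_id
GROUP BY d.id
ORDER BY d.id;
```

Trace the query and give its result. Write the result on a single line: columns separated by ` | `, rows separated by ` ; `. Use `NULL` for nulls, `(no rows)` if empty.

800 | 16122 ; 412 | 2022 ; 322 | 8065

LEFT JOIN keeps every departments row; unmatched ones get NULL for employees columns.
Group by departments.id and compute SUM(e.hire_year). SUM over an all-NULL group is NULL.
  1: ids {3, 7, 8, 15, 18, 23, 25, 31} → SUM(e.hire_year)=16122
  2: ids {11} → SUM(e.hire_year)=2022
  3: ids {14, 21, 32, 33} → SUM(e.hire_year)=8065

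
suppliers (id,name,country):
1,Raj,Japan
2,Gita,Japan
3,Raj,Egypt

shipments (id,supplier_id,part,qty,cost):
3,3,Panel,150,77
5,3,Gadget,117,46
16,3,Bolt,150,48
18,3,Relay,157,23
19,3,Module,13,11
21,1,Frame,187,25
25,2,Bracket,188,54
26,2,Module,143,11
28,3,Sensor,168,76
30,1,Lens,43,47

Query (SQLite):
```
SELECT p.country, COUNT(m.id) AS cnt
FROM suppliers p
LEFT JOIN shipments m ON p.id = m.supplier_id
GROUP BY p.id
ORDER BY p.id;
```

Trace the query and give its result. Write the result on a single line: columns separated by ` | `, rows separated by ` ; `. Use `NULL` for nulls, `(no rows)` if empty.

Japan | 2 ; Japan | 2 ; Egypt | 6

LEFT JOIN keeps every suppliers row; unmatched ones get NULL for shipments columns.
Group by suppliers.id and compute COUNT(m.id). COUNT(col) of an all-NULL group is 0.
  1: ids {21, 30} → COUNT(m.id)=2
  2: ids {25, 26} → COUNT(m.id)=2
  3: ids {3, 5, 16, 18, 19, 28} → COUNT(m.id)=6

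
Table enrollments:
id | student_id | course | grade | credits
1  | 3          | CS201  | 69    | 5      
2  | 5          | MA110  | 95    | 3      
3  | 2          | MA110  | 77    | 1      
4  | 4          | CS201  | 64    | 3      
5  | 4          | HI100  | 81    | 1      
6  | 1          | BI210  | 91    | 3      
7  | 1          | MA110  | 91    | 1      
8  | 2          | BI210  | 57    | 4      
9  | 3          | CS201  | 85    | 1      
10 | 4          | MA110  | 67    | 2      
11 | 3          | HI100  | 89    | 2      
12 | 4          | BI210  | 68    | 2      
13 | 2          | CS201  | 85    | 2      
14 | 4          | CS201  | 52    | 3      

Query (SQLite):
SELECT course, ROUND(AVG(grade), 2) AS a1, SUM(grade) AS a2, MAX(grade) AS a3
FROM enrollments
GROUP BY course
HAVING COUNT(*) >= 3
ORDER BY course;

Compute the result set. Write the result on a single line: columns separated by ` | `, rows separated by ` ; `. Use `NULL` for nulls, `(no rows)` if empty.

BI210 | 72 | 216 | 91 ; CS201 | 71 | 355 | 85 ; MA110 | 82.5 | 330 | 95

Group enrollments by course.
Per group compute: ROUND(AVG(grade), 2), SUM(grade), MAX(grade).
HAVING: drop groups with fewer than 3 rows.
  BI210: ids {6, 8, 12} → ROUND(AVG(grade), 2)=72, SUM(grade)=216, MAX(grade)=91
  CS201: ids {1, 4, 9, 13, 14} → ROUND(AVG(grade), 2)=71, SUM(grade)=355, MAX(grade)=85
  HI100: ids {5, 11} → ROUND(AVG(grade), 2)=85, SUM(grade)=170, MAX(grade)=89
  MA110: ids {2, 3, 7, 10} → ROUND(AVG(grade), 2)=82.5, SUM(grade)=330, MAX(grade)=95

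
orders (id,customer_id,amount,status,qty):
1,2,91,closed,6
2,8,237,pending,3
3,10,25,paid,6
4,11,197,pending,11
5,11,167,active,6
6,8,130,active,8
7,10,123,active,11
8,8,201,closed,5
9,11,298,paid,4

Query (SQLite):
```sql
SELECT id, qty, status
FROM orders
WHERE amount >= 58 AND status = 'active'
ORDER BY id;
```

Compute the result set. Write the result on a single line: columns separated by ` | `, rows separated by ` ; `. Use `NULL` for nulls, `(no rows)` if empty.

amount >= 58: ids {1, 2, 4, 5, 6, 7, 8, 9}
status = 'active': ids {5, 6, 7}
Combine with AND.

5 | 6 | active ; 6 | 8 | active ; 7 | 11 | active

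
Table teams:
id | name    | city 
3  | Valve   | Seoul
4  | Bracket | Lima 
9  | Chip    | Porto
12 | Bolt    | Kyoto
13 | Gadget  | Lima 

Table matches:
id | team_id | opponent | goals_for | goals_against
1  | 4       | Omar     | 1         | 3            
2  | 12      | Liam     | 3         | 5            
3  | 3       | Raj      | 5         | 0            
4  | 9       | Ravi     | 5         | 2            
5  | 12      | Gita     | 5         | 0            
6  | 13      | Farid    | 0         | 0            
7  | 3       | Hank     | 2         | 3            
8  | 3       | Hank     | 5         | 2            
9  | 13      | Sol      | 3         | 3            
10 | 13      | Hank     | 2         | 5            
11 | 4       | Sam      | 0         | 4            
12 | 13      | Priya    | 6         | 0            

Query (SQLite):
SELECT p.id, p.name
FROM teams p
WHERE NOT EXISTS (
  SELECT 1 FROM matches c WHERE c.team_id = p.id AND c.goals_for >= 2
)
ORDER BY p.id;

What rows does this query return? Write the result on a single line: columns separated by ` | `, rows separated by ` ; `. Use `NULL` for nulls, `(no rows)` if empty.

For each teams row, check whether any matches with matching team_id has goals_for >= 2.
Keep rows where that is false.

4 | Bracket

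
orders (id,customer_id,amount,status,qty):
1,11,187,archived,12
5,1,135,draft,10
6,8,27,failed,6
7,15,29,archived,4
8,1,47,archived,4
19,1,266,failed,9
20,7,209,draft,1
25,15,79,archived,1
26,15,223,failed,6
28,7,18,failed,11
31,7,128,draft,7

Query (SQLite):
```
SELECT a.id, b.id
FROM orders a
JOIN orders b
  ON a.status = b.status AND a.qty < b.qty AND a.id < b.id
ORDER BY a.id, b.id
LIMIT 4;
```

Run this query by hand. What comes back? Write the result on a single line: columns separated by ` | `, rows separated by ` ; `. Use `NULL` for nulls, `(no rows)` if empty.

6 | 19 ; 6 | 28 ; 19 | 28 ; 20 | 31

Pairs (a,b) with same status, a.qty < b.qty, a.id < b.id.
status groups: archived:{1,7,8,25} draft:{5,20,31} failed:{6,19,26,28}
Ordered by (a.id, b.id); first 4.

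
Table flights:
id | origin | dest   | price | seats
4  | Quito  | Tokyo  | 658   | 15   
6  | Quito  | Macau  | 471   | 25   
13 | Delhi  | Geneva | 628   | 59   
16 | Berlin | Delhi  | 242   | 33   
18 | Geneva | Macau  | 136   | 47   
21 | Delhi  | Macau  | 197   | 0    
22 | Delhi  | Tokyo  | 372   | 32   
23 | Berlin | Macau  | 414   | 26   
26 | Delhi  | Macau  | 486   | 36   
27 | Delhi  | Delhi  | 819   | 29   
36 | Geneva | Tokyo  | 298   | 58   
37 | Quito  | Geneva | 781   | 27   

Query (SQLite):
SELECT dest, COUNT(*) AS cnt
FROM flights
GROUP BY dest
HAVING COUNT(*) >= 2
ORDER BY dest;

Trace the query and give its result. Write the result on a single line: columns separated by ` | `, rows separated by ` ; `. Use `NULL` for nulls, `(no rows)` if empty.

Partition flights by dest; compute COUNT(*) within each group.
HAVING: keep groups with count ≥ 2.
  Delhi: ids {16, 27} → COUNT(*)=2
  Geneva: ids {13, 37} → COUNT(*)=2
  Macau: ids {6, 18, 21, 23, 26} → COUNT(*)=5
  Tokyo: ids {4, 22, 36} → COUNT(*)=3

Delhi | 2 ; Geneva | 2 ; Macau | 5 ; Tokyo | 3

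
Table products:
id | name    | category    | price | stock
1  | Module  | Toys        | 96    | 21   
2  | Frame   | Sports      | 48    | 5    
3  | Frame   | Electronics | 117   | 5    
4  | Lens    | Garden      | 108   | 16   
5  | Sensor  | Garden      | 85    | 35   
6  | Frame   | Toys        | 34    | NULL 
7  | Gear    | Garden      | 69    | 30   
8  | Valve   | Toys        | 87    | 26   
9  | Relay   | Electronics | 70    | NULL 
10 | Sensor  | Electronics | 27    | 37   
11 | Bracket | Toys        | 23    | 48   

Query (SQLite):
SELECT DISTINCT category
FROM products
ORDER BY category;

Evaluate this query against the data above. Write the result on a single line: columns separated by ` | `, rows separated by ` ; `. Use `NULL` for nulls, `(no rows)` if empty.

Collect distinct category values from products.

Electronics ; Garden ; Sports ; Toys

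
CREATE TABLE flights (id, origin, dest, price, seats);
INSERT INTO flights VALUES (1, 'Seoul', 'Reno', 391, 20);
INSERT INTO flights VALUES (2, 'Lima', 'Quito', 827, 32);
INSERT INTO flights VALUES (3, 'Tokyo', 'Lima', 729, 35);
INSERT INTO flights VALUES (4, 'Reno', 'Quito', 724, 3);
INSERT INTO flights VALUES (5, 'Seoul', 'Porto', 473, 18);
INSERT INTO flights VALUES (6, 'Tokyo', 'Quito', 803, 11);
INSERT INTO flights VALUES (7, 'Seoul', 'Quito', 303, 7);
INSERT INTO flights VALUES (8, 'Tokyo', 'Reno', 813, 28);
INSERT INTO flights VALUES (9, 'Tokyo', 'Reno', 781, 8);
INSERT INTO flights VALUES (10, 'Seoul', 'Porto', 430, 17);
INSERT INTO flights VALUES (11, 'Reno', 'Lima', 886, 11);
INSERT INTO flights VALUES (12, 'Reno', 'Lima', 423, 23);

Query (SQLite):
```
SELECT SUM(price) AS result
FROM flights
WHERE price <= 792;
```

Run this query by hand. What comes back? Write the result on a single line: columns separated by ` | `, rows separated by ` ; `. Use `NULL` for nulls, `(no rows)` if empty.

4254

Rows where price <= 792 → price values: [391, 729, 724, 473, 303, 781, 430, 423].
SUM of non-NULL values = 4254.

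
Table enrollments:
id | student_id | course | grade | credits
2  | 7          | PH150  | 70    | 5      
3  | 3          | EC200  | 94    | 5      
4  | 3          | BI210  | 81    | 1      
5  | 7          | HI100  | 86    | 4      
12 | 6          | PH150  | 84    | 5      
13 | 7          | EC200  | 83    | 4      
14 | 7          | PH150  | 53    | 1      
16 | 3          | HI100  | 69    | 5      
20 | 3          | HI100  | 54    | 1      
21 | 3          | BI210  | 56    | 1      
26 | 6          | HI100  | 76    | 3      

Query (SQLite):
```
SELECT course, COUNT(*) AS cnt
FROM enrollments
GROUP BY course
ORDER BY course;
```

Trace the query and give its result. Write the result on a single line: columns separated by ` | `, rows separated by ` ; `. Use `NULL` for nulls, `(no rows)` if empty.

Partition enrollments by course; compute COUNT(*) within each group.
  BI210: ids {4, 21} → COUNT(*)=2
  EC200: ids {3, 13} → COUNT(*)=2
  HI100: ids {5, 16, 20, 26} → COUNT(*)=4
  PH150: ids {2, 12, 14} → COUNT(*)=3

BI210 | 2 ; EC200 | 2 ; HI100 | 4 ; PH150 | 3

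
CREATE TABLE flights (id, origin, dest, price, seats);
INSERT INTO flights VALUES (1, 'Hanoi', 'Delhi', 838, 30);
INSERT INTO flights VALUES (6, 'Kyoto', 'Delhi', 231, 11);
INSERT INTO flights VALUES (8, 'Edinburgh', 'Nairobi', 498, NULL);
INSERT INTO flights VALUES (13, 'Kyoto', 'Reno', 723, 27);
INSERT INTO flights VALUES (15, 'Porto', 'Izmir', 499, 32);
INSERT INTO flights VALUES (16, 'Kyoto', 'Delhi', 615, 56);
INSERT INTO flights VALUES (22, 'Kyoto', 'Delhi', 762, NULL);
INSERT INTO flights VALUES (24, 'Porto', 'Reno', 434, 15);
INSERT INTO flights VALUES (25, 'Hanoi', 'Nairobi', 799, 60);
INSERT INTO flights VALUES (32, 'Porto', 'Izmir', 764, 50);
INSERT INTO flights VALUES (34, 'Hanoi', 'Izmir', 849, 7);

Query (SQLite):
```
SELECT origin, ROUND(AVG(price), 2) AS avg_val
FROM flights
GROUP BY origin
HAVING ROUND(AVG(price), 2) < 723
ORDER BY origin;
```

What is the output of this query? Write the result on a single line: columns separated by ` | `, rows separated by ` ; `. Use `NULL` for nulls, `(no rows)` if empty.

Partition flights by origin; compute ROUND(AVG(price), 2) within each group.
HAVING: keep groups where ROUND(AVG(price), 2) < 723.
  Edinburgh: ids {8} → ROUND(AVG(price), 2)=498
  Hanoi: ids {1, 25, 34} → ROUND(AVG(price), 2)=828.67
  Kyoto: ids {6, 13, 16, 22} → ROUND(AVG(price), 2)=582.75
  Porto: ids {15, 24, 32} → ROUND(AVG(price), 2)=565.67

Edinburgh | 498 ; Kyoto | 582.75 ; Porto | 565.67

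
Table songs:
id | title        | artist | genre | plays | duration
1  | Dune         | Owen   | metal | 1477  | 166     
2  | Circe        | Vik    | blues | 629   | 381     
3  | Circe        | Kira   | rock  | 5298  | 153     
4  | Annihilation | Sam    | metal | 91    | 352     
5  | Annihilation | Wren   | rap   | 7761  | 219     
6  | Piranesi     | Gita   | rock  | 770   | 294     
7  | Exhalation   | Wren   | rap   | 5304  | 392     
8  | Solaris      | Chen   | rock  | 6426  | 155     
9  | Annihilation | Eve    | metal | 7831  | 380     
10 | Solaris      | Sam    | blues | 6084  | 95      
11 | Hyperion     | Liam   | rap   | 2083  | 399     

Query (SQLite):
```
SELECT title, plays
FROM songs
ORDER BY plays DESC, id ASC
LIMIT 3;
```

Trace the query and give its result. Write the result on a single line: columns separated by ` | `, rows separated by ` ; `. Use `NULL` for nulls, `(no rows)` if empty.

Sort by plays desc, tiebreak id asc: (7831, id=9), (7761, id=5), (6426, id=8), (6084, id=10), (5304, id=7), (5298, id=3) …. Take first 3.

Annihilation | 7831 ; Annihilation | 7761 ; Solaris | 6426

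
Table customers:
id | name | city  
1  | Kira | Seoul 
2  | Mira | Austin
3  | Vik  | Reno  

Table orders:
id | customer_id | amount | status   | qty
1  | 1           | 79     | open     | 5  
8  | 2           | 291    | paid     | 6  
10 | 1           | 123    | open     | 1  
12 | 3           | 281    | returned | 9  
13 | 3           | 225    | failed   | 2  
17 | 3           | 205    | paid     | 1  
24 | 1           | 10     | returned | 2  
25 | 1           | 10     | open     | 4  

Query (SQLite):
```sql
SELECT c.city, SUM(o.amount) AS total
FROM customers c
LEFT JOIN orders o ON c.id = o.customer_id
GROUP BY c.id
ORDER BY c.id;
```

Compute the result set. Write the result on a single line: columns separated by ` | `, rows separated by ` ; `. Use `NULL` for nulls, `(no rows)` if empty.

Seoul | 222 ; Austin | 291 ; Reno | 711

LEFT JOIN keeps every customers row; unmatched ones get NULL for orders columns.
Group by customers.id and compute SUM(o.amount). SUM over an all-NULL group is NULL.
  1: ids {1, 10, 24, 25} → SUM(o.amount)=222
  2: ids {8} → SUM(o.amount)=291
  3: ids {12, 13, 17} → SUM(o.amount)=711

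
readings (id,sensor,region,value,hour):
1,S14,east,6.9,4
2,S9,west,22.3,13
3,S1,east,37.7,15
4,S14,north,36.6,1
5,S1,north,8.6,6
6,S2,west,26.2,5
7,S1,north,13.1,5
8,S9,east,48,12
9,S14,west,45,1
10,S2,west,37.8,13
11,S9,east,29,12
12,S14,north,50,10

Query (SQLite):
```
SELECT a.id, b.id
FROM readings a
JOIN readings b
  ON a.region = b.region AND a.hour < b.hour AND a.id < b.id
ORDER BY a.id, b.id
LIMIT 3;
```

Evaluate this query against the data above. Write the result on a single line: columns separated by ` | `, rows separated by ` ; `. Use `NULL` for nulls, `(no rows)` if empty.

1 | 3 ; 1 | 8 ; 1 | 11

Pairs (a,b) with same region, a.hour < b.hour, a.id < b.id.
region groups: east:{1,3,8,11} north:{4,5,7,12} west:{2,6,9,10}
Ordered by (a.id, b.id); first 3.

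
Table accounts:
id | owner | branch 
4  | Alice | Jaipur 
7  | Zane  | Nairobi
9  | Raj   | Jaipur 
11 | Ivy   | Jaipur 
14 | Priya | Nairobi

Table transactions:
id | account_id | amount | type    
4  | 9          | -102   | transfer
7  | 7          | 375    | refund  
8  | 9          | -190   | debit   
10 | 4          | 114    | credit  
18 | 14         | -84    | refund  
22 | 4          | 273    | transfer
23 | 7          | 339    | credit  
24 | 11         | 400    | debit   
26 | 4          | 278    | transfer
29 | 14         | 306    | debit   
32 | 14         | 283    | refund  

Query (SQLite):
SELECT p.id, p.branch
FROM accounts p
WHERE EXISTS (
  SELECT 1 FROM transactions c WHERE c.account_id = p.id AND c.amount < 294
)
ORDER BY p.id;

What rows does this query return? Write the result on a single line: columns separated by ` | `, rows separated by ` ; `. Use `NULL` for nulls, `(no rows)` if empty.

4 | Jaipur ; 9 | Jaipur ; 14 | Nairobi

For each accounts row, check whether any transactions with matching account_id has amount < 294.
Keep rows where that is true.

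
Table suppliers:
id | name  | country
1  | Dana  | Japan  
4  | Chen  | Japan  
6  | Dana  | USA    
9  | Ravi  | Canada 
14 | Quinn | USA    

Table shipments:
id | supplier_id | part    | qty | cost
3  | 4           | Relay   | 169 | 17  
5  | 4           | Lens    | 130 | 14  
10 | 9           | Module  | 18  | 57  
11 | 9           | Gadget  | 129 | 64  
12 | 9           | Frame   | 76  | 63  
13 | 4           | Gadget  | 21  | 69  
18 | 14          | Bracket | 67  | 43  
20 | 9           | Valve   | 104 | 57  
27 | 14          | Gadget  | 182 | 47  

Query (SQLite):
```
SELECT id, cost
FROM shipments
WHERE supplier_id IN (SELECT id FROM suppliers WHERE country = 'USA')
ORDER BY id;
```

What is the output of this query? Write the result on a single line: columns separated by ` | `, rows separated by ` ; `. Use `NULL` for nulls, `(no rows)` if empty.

18 | 43 ; 27 | 47

Inner query: suppliers.id where country = 'USA'.
Outer: keep shipments rows whose supplier_id is in that set.
Inner query → {6, 14}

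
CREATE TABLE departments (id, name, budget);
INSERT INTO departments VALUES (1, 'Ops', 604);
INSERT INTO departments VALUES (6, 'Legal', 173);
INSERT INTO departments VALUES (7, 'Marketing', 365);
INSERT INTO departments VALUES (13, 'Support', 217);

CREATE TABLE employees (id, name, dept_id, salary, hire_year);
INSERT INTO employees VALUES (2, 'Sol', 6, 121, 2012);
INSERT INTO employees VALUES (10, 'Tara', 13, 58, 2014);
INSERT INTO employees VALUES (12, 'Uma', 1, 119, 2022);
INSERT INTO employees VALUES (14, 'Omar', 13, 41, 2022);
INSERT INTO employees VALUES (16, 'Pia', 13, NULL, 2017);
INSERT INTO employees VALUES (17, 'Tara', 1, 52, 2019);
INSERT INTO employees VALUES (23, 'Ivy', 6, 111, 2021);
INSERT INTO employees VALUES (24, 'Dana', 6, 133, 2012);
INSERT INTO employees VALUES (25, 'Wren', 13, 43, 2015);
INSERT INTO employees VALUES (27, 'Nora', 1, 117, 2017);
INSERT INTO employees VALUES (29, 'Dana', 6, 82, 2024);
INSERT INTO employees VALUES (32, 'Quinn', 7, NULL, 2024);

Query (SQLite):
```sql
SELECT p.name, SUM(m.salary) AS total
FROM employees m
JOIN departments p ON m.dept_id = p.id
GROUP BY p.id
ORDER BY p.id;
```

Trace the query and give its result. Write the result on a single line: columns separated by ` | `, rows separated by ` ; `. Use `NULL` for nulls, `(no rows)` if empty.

Ops | 288 ; Legal | 447 ; Marketing | NULL ; Support | 142

Join each employees row to its departments via dept_id.
Group joined rows by departments.id; compute SUM(m.salary) per group.
  1: ids {12, 17, 27} → SUM(m.salary)=288
  6: ids {2, 23, 24, 29} → SUM(m.salary)=447
  7: ids {32} → SUM(m.salary)=NULL
  13: ids {10, 14, 16, 25} → SUM(m.salary)=142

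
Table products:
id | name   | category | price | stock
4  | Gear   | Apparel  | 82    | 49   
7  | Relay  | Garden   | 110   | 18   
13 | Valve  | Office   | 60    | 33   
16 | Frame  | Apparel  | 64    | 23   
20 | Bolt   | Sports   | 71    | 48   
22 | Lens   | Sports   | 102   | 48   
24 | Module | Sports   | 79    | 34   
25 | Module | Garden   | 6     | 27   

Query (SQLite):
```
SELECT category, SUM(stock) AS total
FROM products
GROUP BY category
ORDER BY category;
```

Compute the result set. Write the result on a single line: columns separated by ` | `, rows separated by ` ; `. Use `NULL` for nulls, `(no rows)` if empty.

Partition products by category; compute SUM(stock) within each group.
  Apparel: ids {4, 16} → SUM(stock)=72
  Garden: ids {7, 25} → SUM(stock)=45
  Office: ids {13} → SUM(stock)=33
  Sports: ids {20, 22, 24} → SUM(stock)=130

Apparel | 72 ; Garden | 45 ; Office | 33 ; Sports | 130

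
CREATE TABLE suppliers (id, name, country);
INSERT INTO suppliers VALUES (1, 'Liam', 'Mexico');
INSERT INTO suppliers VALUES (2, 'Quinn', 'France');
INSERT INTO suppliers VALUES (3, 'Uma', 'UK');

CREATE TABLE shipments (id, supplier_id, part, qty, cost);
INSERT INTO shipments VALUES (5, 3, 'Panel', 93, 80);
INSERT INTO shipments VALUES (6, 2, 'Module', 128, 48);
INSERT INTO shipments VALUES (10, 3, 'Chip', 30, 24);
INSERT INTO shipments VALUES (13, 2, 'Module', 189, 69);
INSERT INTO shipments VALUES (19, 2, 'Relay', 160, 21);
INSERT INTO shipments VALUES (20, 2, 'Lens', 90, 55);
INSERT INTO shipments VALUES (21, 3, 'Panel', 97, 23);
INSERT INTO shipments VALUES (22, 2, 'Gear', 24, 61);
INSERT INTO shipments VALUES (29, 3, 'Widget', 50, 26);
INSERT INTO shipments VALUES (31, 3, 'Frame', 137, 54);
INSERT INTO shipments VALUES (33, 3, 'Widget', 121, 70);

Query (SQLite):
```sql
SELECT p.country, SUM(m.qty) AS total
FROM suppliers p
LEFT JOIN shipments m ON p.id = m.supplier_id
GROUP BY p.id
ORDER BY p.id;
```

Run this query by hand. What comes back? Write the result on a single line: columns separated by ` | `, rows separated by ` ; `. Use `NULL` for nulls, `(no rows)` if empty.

Mexico | NULL ; France | 591 ; UK | 528

LEFT JOIN keeps every suppliers row; unmatched ones get NULL for shipments columns.
Group by suppliers.id and compute SUM(m.qty). SUM over an all-NULL group is NULL.
  1: ids {—} → SUM(m.qty)=NULL
  2: ids {6, 13, 19, 20, 22} → SUM(m.qty)=591
  3: ids {5, 10, 21, 29, 31, 33} → SUM(m.qty)=528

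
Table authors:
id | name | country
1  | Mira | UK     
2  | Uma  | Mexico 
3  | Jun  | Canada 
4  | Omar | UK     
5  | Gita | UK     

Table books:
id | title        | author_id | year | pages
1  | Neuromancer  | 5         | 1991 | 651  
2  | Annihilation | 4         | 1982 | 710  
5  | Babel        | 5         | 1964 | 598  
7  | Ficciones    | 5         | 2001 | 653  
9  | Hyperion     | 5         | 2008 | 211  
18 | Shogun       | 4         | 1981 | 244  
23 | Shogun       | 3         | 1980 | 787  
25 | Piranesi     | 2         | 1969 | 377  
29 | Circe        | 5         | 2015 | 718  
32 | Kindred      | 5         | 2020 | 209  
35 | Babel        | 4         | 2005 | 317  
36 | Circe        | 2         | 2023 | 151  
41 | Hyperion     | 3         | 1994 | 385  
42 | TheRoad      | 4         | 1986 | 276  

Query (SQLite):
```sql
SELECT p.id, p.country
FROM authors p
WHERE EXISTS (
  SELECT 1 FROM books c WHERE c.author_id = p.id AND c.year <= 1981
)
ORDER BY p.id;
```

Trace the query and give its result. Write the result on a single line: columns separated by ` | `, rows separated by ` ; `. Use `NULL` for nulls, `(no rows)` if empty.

2 | Mexico ; 3 | Canada ; 4 | UK ; 5 | UK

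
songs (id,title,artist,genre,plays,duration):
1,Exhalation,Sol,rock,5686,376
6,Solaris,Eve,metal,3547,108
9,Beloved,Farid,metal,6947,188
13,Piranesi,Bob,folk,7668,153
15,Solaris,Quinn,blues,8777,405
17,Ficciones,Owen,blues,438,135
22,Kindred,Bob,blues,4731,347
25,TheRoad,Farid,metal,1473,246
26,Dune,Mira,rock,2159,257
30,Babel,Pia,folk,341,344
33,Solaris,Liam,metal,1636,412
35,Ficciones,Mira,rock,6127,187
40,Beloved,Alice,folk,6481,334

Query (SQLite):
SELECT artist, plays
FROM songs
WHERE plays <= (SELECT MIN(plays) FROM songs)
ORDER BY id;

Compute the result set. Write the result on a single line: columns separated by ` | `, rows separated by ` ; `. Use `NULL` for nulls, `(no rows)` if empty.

Pia | 341

Scalar subquery: MIN(plays) over all songs rows = 341.
Keep rows where plays <= that value.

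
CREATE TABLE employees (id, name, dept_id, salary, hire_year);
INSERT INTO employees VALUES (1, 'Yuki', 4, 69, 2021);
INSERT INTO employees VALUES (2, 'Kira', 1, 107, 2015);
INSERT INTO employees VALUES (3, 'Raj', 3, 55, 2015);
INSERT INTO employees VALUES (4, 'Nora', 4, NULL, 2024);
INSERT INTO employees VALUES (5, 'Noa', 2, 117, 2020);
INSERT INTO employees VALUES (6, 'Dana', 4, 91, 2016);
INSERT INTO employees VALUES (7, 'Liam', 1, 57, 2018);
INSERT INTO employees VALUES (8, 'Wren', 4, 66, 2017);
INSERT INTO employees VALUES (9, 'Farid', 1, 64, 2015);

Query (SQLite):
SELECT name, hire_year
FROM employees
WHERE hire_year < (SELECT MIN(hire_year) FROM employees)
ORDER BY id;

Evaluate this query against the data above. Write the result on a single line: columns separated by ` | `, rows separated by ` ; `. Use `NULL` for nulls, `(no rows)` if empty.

Scalar subquery: MIN(hire_year) over all employees rows = 2015.
Keep rows where hire_year < that value.

(no rows)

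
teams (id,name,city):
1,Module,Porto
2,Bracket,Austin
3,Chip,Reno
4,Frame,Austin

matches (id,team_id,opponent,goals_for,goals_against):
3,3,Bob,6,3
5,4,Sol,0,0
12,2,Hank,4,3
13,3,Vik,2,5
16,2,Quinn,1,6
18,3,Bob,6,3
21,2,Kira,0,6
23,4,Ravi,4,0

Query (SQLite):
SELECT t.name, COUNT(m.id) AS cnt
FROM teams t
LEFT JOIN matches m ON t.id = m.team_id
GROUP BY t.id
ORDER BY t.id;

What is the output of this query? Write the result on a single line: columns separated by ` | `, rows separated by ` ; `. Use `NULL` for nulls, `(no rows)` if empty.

Module | 0 ; Bracket | 3 ; Chip | 3 ; Frame | 2

LEFT JOIN keeps every teams row; unmatched ones get NULL for matches columns.
Group by teams.id and compute COUNT(m.id). COUNT(col) of an all-NULL group is 0.
  1: ids {—} → COUNT(m.id)=0
  2: ids {12, 16, 21} → COUNT(m.id)=3
  3: ids {3, 13, 18} → COUNT(m.id)=3
  4: ids {5, 23} → COUNT(m.id)=2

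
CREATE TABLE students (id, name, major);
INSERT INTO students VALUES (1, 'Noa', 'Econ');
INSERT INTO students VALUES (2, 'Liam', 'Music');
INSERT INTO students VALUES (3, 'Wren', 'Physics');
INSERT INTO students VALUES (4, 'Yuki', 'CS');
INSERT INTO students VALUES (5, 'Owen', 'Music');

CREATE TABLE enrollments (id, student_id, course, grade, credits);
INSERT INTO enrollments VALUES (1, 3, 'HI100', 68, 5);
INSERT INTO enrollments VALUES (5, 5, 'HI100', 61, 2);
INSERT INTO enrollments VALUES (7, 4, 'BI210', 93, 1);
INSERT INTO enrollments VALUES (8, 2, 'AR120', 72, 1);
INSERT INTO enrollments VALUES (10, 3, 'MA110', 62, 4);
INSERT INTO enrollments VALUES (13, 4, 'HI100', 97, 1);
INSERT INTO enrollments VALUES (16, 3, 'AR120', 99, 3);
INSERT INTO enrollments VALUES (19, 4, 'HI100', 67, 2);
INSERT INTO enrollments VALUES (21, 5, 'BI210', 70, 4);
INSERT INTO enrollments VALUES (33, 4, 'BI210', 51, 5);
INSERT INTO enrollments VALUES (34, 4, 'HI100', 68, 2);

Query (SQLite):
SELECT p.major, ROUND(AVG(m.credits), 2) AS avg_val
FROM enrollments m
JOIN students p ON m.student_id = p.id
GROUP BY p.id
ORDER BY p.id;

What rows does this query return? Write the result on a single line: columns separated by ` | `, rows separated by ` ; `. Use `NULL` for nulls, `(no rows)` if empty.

Music | 1 ; Physics | 4 ; CS | 2.2 ; Music | 3

Join each enrollments row to its students via student_id.
Group joined rows by students.id; compute ROUND(AVG(m.credits), 2) per group.
  2: ids {8} → ROUND(AVG(m.credits), 2)=1
  3: ids {1, 10, 16} → ROUND(AVG(m.credits), 2)=4
  4: ids {7, 13, 19, 33, 34} → ROUND(AVG(m.credits), 2)=2.2
  5: ids {5, 21} → ROUND(AVG(m.credits), 2)=3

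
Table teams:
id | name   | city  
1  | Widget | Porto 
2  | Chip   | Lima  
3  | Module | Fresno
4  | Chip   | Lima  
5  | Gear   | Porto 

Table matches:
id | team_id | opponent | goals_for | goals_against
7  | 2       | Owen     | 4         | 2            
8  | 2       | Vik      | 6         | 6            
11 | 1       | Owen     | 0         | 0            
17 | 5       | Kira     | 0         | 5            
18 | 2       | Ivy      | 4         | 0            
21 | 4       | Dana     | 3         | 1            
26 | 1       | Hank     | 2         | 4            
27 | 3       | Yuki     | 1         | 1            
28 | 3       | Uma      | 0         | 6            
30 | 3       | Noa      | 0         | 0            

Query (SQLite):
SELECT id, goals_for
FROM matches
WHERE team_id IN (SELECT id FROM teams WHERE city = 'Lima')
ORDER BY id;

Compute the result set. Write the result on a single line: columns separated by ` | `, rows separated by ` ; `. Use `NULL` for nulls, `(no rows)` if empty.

7 | 4 ; 8 | 6 ; 18 | 4 ; 21 | 3

Inner query: teams.id where city = 'Lima'.
Outer: keep matches rows whose team_id is in that set.
Inner query → {2, 4}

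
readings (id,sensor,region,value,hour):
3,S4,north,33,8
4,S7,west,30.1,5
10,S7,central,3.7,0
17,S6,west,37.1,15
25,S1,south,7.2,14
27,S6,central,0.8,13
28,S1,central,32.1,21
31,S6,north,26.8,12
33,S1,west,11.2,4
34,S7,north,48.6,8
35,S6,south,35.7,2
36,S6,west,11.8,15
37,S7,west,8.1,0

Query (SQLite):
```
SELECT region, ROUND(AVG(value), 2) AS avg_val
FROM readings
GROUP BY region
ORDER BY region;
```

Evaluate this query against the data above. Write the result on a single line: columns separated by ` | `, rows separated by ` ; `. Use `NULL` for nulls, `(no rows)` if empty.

Partition readings by region; compute ROUND(AVG(value), 2) within each group.
  central: ids {10, 27, 28} → ROUND(AVG(value), 2)=12.2
  north: ids {3, 31, 34} → ROUND(AVG(value), 2)=36.13
  south: ids {25, 35} → ROUND(AVG(value), 2)=21.45
  west: ids {4, 17, 33, 36, 37} → ROUND(AVG(value), 2)=19.66

central | 12.2 ; north | 36.13 ; south | 21.45 ; west | 19.66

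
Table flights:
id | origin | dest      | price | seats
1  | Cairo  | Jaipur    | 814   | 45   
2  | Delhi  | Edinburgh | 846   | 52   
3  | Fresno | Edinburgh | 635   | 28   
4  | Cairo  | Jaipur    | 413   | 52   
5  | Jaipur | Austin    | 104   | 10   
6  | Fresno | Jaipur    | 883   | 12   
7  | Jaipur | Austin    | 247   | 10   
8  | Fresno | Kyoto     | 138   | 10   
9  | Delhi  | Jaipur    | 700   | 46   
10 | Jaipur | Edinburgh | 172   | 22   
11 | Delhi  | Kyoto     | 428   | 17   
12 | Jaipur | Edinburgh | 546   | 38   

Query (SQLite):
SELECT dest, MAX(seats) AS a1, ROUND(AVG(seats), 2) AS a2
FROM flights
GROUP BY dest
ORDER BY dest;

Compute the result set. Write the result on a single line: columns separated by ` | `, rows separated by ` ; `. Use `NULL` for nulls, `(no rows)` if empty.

Group flights by dest.
Per group compute: MAX(seats), ROUND(AVG(seats), 2).
  Austin: ids {5, 7} → MAX(seats)=10, ROUND(AVG(seats), 2)=10
  Edinburgh: ids {2, 3, 10, 12} → MAX(seats)=52, ROUND(AVG(seats), 2)=35
  Jaipur: ids {1, 4, 6, 9} → MAX(seats)=52, ROUND(AVG(seats), 2)=38.75
  Kyoto: ids {8, 11} → MAX(seats)=17, ROUND(AVG(seats), 2)=13.5

Austin | 10 | 10 ; Edinburgh | 52 | 35 ; Jaipur | 52 | 38.75 ; Kyoto | 17 | 13.5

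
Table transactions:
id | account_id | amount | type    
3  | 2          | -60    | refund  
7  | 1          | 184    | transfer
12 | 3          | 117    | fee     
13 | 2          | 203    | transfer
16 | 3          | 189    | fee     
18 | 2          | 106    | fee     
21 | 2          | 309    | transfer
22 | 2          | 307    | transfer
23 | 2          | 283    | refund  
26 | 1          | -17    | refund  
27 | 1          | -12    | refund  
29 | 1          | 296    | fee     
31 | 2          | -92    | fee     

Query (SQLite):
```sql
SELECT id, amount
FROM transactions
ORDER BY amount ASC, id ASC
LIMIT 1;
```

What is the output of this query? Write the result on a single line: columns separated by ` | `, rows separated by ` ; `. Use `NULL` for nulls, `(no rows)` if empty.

31 | -92

Sort by amount asc, tiebreak id asc: (-92, id=31), (-60, id=3), (-17, id=26), (-12, id=27) …. Take first 1.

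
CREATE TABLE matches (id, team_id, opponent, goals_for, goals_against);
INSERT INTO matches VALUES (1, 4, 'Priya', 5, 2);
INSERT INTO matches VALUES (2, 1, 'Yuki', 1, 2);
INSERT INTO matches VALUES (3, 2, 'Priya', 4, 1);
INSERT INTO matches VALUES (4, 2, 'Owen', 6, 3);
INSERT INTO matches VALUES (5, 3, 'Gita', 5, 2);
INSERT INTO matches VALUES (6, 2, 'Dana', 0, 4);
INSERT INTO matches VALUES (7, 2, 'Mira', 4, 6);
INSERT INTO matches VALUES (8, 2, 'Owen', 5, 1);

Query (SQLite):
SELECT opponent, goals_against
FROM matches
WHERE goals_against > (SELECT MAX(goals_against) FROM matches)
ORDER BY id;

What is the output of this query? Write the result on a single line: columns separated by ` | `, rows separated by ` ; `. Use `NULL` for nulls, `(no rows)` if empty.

(no rows)

Scalar subquery: MAX(goals_against) over all matches rows = 6.
Keep rows where goals_against > that value.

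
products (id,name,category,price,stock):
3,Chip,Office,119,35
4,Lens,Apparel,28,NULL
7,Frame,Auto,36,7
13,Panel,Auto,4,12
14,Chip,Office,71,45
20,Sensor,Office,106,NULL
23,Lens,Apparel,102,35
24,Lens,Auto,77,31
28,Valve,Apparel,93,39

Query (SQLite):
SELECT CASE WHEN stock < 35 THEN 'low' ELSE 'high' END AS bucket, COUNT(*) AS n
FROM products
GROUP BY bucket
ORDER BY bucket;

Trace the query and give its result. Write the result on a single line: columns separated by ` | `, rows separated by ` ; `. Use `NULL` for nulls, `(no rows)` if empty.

Bucket rows by stock < 35 → 'low' else 'high'; count each bucket.
NULL < 35 is unknown, so NULL stock falls into ELSE → 'high'.

high | 6 ; low | 3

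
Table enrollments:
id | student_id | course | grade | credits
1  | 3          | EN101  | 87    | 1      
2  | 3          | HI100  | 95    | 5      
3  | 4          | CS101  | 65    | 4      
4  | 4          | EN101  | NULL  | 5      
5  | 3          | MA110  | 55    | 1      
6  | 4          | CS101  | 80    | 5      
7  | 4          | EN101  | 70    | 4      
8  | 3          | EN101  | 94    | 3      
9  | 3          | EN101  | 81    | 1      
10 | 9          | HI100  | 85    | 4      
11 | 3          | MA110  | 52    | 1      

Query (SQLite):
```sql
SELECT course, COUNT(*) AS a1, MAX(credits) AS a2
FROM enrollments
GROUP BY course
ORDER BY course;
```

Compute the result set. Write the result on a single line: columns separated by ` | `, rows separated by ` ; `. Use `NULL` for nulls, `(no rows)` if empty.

CS101 | 2 | 5 ; EN101 | 5 | 5 ; HI100 | 2 | 5 ; MA110 | 2 | 1

Group enrollments by course.
Per group compute: COUNT(*), MAX(credits).
  CS101: ids {3, 6} → COUNT(*)=2, MAX(credits)=5
  EN101: ids {1, 4, 7, 8, 9} → COUNT(*)=5, MAX(credits)=5
  HI100: ids {2, 10} → COUNT(*)=2, MAX(credits)=5
  MA110: ids {5, 11} → COUNT(*)=2, MAX(credits)=1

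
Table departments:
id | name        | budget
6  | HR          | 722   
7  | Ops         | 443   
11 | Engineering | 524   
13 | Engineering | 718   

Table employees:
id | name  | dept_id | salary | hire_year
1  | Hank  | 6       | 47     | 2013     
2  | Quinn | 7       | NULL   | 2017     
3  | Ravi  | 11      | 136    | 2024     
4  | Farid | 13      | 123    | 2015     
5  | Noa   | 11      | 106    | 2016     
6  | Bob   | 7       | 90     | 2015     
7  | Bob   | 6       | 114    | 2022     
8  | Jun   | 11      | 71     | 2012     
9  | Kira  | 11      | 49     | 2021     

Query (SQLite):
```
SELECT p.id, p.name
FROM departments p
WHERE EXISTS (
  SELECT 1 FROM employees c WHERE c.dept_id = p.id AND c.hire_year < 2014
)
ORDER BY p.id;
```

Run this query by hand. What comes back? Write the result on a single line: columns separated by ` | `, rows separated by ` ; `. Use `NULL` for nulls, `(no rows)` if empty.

For each departments row, check whether any employees with matching dept_id has hire_year < 2014.
Keep rows where that is true.

6 | HR ; 11 | Engineering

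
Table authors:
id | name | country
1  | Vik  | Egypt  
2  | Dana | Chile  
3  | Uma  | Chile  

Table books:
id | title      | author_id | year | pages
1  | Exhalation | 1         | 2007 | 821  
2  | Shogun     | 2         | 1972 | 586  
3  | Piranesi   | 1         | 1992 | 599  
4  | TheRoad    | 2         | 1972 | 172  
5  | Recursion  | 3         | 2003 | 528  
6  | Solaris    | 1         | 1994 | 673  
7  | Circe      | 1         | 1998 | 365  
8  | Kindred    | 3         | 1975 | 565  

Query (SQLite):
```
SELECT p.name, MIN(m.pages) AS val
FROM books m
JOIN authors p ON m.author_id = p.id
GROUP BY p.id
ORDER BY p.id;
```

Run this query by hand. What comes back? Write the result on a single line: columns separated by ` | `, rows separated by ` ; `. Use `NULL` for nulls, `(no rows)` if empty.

Join each books row to its authors via author_id.
Group joined rows by authors.id; compute MIN(m.pages) per group.
  1: ids {1, 3, 6, 7} → MIN(m.pages)=365
  2: ids {2, 4} → MIN(m.pages)=172
  3: ids {5, 8} → MIN(m.pages)=528

Vik | 365 ; Dana | 172 ; Uma | 528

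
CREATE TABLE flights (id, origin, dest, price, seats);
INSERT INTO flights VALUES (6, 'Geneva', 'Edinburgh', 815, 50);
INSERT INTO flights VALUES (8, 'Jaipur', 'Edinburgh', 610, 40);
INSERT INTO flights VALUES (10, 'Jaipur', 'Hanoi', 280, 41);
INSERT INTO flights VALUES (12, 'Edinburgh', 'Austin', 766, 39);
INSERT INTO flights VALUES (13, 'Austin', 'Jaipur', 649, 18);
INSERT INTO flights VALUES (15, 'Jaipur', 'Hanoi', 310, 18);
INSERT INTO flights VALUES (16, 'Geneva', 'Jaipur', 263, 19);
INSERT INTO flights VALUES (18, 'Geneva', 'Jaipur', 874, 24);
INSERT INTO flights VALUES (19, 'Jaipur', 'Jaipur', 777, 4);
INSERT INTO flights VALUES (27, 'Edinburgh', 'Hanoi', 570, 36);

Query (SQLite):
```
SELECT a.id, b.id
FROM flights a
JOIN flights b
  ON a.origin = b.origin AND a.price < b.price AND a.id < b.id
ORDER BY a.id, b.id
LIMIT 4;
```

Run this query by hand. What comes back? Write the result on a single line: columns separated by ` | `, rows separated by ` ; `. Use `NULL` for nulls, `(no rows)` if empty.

Pairs (a,b) with same origin, a.price < b.price, a.id < b.id.
origin groups: Austin:{13} Edinburgh:{12,27} Geneva:{6,16,18} Jaipur:{8,10,15,19}
Ordered by (a.id, b.id); first 4.

6 | 18 ; 8 | 19 ; 10 | 15 ; 10 | 19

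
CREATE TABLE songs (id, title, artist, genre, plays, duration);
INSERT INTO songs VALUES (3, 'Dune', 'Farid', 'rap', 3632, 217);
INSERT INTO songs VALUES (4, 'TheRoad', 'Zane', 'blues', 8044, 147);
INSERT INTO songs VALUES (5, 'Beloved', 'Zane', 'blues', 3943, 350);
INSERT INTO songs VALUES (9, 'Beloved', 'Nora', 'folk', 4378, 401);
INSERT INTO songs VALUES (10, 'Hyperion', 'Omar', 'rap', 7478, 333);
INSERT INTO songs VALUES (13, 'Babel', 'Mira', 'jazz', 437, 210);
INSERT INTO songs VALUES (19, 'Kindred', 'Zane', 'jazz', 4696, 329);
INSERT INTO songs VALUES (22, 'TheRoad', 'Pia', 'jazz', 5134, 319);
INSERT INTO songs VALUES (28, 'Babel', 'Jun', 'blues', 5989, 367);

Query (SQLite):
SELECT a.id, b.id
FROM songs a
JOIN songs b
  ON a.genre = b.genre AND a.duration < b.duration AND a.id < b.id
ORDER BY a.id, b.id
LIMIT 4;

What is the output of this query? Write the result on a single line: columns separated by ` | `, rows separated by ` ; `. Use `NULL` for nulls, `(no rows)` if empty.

3 | 10 ; 4 | 5 ; 4 | 28 ; 5 | 28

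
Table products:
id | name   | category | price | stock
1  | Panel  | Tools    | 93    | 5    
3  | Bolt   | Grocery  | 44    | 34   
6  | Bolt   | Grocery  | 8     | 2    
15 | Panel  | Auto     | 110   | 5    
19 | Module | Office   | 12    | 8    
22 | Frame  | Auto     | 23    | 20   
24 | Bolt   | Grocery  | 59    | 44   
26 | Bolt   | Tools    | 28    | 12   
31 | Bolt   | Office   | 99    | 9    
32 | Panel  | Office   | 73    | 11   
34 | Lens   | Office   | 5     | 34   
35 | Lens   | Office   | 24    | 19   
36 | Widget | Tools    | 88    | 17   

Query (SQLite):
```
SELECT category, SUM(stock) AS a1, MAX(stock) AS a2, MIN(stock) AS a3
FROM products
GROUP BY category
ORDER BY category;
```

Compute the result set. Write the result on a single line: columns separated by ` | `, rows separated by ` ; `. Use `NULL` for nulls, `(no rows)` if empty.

Group products by category.
Per group compute: SUM(stock), MAX(stock), MIN(stock).
  Auto: ids {15, 22} → SUM(stock)=25, MAX(stock)=20, MIN(stock)=5
  Grocery: ids {3, 6, 24} → SUM(stock)=80, MAX(stock)=44, MIN(stock)=2
  Office: ids {19, 31, 32, 34, 35} → SUM(stock)=81, MAX(stock)=34, MIN(stock)=8
  Tools: ids {1, 26, 36} → SUM(stock)=34, MAX(stock)=17, MIN(stock)=5

Auto | 25 | 20 | 5 ; Grocery | 80 | 44 | 2 ; Office | 81 | 34 | 8 ; Tools | 34 | 17 | 5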